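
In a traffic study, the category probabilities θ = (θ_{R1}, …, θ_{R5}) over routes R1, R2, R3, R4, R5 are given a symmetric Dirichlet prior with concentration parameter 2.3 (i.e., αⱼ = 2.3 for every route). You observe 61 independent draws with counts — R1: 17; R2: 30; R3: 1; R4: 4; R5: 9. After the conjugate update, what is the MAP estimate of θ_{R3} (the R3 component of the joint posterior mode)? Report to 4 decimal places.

The Dirichlet prior is conjugate to the Multinomial likelihood: each posterior αⱼ = prior αⱼ + observed count nⱼ.
Posterior concentration: (19.3, 32.3, 3.3, 6.3, 11.3), total = 72.5.
Joint mode component: (α_{R3}−1)/(Σα−K) = 2.3/67.5 = 0.0341.

0.0341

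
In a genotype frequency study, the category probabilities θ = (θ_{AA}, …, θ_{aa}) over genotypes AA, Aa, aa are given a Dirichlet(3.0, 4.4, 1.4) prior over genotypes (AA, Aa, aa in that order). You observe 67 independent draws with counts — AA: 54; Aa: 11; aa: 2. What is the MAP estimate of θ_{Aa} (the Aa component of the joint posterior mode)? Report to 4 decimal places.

The Dirichlet prior is conjugate to the Multinomial likelihood: each posterior αⱼ = prior αⱼ + observed count nⱼ.
Posterior concentration: (57.0, 15.4, 3.4), total = 75.8.
Joint mode component: (α_{Aa}−1)/(Σα−K) = 14.4/72.8 = 0.1978.

0.1978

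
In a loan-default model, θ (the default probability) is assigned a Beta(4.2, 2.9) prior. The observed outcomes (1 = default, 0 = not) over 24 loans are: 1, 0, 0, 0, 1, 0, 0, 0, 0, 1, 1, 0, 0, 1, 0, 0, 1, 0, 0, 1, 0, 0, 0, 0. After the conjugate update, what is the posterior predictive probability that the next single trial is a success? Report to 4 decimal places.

0.3601

The Beta prior is conjugate to a Binomial/Bernoulli likelihood; the update adds successes to α and failures to β.
Posterior: Beta(α+k, β+n−k) = Beta(4.2+7, 2.9+17) = Beta(11.2, 19.9).
For a single future Bernoulli trial, P(success | data) = α/(α+β) = 0.3601.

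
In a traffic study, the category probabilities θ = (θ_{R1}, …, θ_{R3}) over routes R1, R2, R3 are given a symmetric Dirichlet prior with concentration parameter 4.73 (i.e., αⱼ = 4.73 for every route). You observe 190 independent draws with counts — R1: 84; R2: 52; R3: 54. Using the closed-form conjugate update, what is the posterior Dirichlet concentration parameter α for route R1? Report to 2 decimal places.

88.73

The Dirichlet prior is conjugate to the Multinomial likelihood: each posterior αⱼ = prior αⱼ + observed count nⱼ.
Posterior concentration: (88.73, 56.73, 58.73), total = 204.19.
α_{R1} = 4.73 + 84 = 88.73.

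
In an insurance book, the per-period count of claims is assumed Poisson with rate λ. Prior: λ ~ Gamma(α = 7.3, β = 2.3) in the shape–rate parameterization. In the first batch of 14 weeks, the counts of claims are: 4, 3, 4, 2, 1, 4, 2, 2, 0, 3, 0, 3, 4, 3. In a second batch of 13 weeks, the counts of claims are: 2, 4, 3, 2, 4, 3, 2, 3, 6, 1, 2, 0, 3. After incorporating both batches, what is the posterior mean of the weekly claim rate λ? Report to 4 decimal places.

With a Gamma(shape α, rate β) prior, the Poisson likelihood is conjugate: the posterior is Gamma(α + ΣXᵢ, β + n).
Batch 1: sum of counts S = 35 over n = 14 weeks.
After batch 1: Gamma(α+S, β+n) = Gamma(7.3+35, 2.3+14) = Gamma(42.3, 16.3).
Batch 2: sum of counts S = 35 over n = 13 weeks.
After batch 2: Gamma(α+S, β+n) = Gamma(42.3+35, 16.3+13) = Gamma(77.3, 29.3).
Posterior mean = α/β = 77.3/29.3 = 2.6382.

2.6382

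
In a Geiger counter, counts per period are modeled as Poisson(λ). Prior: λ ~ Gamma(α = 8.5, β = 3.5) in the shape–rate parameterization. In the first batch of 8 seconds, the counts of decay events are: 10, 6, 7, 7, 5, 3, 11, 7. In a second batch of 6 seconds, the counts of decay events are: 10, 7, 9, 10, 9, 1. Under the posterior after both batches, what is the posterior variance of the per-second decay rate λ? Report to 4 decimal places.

0.3608

With a Gamma(shape α, rate β) prior, the Poisson likelihood is conjugate: the posterior is Gamma(α + ΣXᵢ, β + n).
Batch 1: sum of counts S = 56 over n = 8 seconds.
After batch 1: Gamma(α+S, β+n) = Gamma(8.5+56, 3.5+8) = Gamma(64.5, 11.5).
Batch 2: sum of counts S = 46 over n = 6 seconds.
After batch 2: Gamma(α+S, β+n) = Gamma(64.5+46, 11.5+6) = Gamma(110.5, 17.5).
Var = α/β² = 110.5/17.5² = 0.3608.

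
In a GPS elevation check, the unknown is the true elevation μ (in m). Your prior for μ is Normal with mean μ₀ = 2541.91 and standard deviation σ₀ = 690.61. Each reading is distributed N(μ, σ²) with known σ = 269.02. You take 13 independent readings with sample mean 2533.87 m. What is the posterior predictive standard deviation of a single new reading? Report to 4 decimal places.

279.0602

For Normal data with known variance σ², a Normal(μ₀, σ₀²) prior on μ is conjugate. Posterior precision = 1/σ₀² + n/σ²; posterior mean is the precision-weighted average of μ₀ and x̄.
σ₀² = 690.61² = 476942.1721, σ² = 269.02² = 72371.7604; σ² + n·σ₀² = 72371.7604 + 13·476942.1721 = 6272619.9977.
Posterior precision = 1/σ₀² + n/σ² = 1/476942.1721 + 13/72371.7604 = (σ² + n·σ₀²)/(σ₀²σ²) = 6272619.9977/(476942.1721·72371.7604); posterior variance σₙ² = σ₀²σ²/(σ² + n·σ₀²) = 476942.1721·72371.7604/6272619.9977 = 5502.827306.
Predictive variance for one new observation = σₙ² + σ² = 476942.1721·72371.7604/6272619.9977 + 72371.7604 = σ²·(σ₀² + 6272619.9977)/6272619.9977 = 72371.7604·6749562.1698/6272619.9977 = 77874.587706; SD = √(72371.7604·6749562.1698/6272619.9977) = 279.0602.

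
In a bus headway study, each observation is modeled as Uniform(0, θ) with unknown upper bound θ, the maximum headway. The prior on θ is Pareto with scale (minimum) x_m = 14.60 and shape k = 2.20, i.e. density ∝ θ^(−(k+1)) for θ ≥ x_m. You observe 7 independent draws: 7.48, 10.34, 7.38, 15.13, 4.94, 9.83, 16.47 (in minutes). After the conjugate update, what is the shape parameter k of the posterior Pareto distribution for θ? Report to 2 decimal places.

9.20

A Pareto(scale x_m, shape k) prior on the upper bound θ of Uniform(0, θ) is conjugate: posterior is Pareto(max(x_m, max xᵢ), k + n).
Sample maximum = 16.47; prior scale x_m = 14.60 → posterior scale = max = 16.47.
Posterior shape = 2.20 + 7 = 9.20.
Posterior shape k = 9.20.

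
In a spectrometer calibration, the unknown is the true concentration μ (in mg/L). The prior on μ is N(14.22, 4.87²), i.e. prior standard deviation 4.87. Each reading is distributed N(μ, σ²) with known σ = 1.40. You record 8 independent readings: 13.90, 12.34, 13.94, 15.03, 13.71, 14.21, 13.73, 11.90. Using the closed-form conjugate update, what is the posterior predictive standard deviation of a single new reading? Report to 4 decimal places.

1.4841

For Normal data with known variance σ², a Normal(μ₀, σ₀²) prior on μ is conjugate. Posterior precision = 1/σ₀² + n/σ²; posterior mean is the precision-weighted average of μ₀ and x̄.
σ₀² = 4.87² = 23.7169, σ² = 1.40² = 1.96; σ² + n·σ₀² = 1.96 + 8·23.7169 = 191.6952.
Posterior precision = 1/σ₀² + n/σ² = 1/23.7169 + 8/1.96 = (σ² + n·σ₀²)/(σ₀²σ²) = 191.6952/(23.7169·1.96); posterior variance σₙ² = σ₀²σ²/(σ² + n·σ₀²) = 23.7169·1.96/191.6952 = 0.242495.
Predictive variance for one new observation = σₙ² + σ² = 23.7169·1.96/191.6952 + 1.96 = σ²·(σ₀² + 191.6952)/191.6952 = 1.96·215.4121/191.6952 = 2.202495; SD = √(1.96·215.4121/191.6952) = 1.4841.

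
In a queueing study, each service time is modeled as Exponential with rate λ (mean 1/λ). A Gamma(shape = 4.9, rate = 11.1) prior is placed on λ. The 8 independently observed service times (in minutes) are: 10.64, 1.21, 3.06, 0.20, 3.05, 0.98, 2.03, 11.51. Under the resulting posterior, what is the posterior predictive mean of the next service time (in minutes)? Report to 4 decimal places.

With a Gamma(shape α, rate β) prior on the exponential rate λ, the posterior after n observations with total T = Σxᵢ is Gamma(α+n, β+T).
Sum of observations T = 32.68 minutes; n = 8.
Posterior: Gamma(4.9+8, 11.1+32.68) = Gamma(12.9, 43.78).
The predictive distribution for the next observation is Lomax; its mean is β/(α−1) = 43.78/11.9 = 3.6790.

3.6790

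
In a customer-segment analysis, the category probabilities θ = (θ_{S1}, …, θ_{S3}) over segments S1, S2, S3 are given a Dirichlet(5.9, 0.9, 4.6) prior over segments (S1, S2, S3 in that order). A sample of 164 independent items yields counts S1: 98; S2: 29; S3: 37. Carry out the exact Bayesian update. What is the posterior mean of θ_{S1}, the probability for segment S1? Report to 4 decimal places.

0.5924

The Dirichlet prior is conjugate to the Multinomial likelihood: each posterior αⱼ = prior αⱼ + observed count nⱼ.
Posterior concentration: (103.9, 29.9, 41.6), total = 175.4.
E[θ_{S1}|data] = α_{S1}/Σα = 103.9/175.4 = 0.5924.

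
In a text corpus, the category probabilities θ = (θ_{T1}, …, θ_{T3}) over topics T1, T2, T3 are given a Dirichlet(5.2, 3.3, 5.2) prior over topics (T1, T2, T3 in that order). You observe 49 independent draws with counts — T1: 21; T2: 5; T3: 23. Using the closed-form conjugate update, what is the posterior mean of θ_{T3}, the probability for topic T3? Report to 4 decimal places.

The Dirichlet prior is conjugate to the Multinomial likelihood: each posterior αⱼ = prior αⱼ + observed count nⱼ.
Posterior concentration: (26.2, 8.3, 28.2), total = 62.7.
E[θ_{T3}|data] = α_{T3}/Σα = 28.2/62.7 = 0.4498.

0.4498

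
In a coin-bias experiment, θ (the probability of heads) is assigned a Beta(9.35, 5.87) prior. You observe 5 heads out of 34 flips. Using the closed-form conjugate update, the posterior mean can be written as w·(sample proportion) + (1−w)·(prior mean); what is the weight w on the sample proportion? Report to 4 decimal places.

The Beta prior is conjugate to a Binomial/Bernoulli likelihood; the update adds successes to α and failures to β.
Posterior mean = (α₀+k)/(α₀+β₀+n) = [n/(α₀+β₀+n)]·(k/n) + [(α₀+β₀)/(α₀+β₀+n)]·α₀/(α₀+β₀), so only n and the prior enter the weight.
The weight on the data is w = n/(α₀+β₀+n) = 34/(9.35+5.87+34) = 34/49.22 = 0.6908.

0.6908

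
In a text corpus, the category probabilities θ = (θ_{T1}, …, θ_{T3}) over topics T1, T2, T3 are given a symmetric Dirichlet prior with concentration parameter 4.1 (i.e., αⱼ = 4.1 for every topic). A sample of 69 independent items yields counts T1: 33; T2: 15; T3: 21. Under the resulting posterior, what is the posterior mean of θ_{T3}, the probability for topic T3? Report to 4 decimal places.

The Dirichlet prior is conjugate to the Multinomial likelihood: each posterior αⱼ = prior αⱼ + observed count nⱼ.
Posterior concentration: (37.1, 19.1, 25.1), total = 81.3.
E[θ_{T3}|data] = α_{T3}/Σα = 25.1/81.3 = 0.3087.

0.3087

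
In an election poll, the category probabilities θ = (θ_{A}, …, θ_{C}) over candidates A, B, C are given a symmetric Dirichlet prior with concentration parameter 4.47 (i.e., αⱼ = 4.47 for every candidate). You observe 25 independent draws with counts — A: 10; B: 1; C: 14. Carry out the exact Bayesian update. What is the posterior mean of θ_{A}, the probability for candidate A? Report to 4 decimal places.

The Dirichlet prior is conjugate to the Multinomial likelihood: each posterior αⱼ = prior αⱼ + observed count nⱼ.
Posterior concentration: (14.47, 5.47, 18.47), total = 38.41.
E[θ_{A}|data] = α_{A}/Σα = 14.47/38.41 = 0.3767.

0.3767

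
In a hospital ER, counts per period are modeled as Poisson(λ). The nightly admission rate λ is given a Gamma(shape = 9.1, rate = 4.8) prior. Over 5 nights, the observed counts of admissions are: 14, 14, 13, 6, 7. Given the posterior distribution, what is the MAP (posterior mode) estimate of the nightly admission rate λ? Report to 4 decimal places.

With a Gamma(shape α, rate β) prior, the Poisson likelihood is conjugate: the posterior is Gamma(α + ΣXᵢ, β + n).
Sum of counts S = 54 over n = 5 nights.
Posterior: Gamma(α+S, β+n) = Gamma(9.1+54, 4.8+5) = Gamma(63.1, 9.8).
Mode of Gamma(α,β) for α≥1 is (α−1)/β = 62.1/9.8 = 6.3367.

6.3367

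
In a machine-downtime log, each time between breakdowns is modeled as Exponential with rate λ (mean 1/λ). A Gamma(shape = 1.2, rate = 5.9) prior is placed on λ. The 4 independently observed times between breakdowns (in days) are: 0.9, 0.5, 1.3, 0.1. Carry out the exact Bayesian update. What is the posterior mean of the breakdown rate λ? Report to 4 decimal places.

With a Gamma(shape α, rate β) prior on the exponential rate λ, the posterior after n observations with total T = Σxᵢ is Gamma(α+n, β+T).
Sum of observations T = 2.8 days; n = 4.
Posterior: Gamma(1.2+4, 5.9+2.8) = Gamma(5.2, 8.7).
Posterior mean of λ = α/β = 5.2/8.7 = 0.5977.

0.5977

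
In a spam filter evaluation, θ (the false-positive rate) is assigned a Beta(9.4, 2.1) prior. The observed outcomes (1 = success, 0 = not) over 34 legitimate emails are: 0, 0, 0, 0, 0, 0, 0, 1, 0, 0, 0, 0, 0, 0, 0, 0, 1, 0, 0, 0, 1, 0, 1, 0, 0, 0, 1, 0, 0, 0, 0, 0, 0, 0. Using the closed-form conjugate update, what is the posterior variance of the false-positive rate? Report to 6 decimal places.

0.004652

The Beta prior is conjugate to a Binomial/Bernoulli likelihood; the update adds successes to α and failures to β.
Posterior: Beta(α+k, β+n−k) = Beta(9.4+5, 2.1+29) = Beta(14.4, 31.1).
Var = αβ/((α+β)²(α+β+1)) = 14.4·31.1/(45.5²·46.5) = 0.004652.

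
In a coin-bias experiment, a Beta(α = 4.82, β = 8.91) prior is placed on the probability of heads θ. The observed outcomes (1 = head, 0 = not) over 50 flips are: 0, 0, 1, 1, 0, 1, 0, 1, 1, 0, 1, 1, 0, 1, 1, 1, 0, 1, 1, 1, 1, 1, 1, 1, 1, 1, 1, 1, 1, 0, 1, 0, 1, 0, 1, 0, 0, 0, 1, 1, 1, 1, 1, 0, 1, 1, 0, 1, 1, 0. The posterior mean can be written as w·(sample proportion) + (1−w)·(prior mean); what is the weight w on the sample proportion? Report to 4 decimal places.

The Beta prior is conjugate to a Binomial/Bernoulli likelihood; the update adds successes to α and failures to β.
Posterior mean = (α₀+k)/(α₀+β₀+n) = [n/(α₀+β₀+n)]·(k/n) + [(α₀+β₀)/(α₀+β₀+n)]·α₀/(α₀+β₀), so only n and the prior enter the weight.
The weight on the data is w = n/(α₀+β₀+n) = 50/(4.82+8.91+50) = 50/63.73 = 0.7846.

0.7846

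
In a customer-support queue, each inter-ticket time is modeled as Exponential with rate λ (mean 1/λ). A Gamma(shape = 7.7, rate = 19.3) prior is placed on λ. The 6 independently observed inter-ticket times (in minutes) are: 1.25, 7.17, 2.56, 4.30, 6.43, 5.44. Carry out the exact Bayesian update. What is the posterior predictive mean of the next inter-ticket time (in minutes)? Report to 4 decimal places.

With a Gamma(shape α, rate β) prior on the exponential rate λ, the posterior after n observations with total T = Σxᵢ is Gamma(α+n, β+T).
Sum of observations T = 27.15 minutes; n = 6.
Posterior: Gamma(7.7+6, 19.3+27.15) = Gamma(13.7, 46.45).
The predictive distribution for the next observation is Lomax; its mean is β/(α−1) = 46.45/12.7 = 3.6575.

3.6575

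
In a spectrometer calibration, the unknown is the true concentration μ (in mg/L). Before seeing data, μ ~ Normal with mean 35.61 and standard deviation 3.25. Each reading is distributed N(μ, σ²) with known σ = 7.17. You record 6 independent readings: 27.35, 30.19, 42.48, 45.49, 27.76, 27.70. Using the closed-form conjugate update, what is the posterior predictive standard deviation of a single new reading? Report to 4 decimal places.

For Normal data with known variance σ², a Normal(μ₀, σ₀²) prior on μ is conjugate. Posterior precision = 1/σ₀² + n/σ²; posterior mean is the precision-weighted average of μ₀ and x̄.
σ₀² = 3.25² = 10.5625, σ² = 7.17² = 51.4089; σ² + n·σ₀² = 51.4089 + 6·10.5625 = 114.7839.
Posterior precision = 1/σ₀² + n/σ² = 1/10.5625 + 6/51.4089 = (σ² + n·σ₀²)/(σ₀²σ²) = 114.7839/(10.5625·51.4089); posterior variance σₙ² = σ₀²σ²/(σ² + n·σ₀²) = 10.5625·51.4089/114.7839 = 4.730685.
Predictive variance for one new observation = σₙ² + σ² = 10.5625·51.4089/114.7839 + 51.4089 = σ²·(σ₀² + 114.7839)/114.7839 = 51.4089·125.3464/114.7839 = 56.139585; SD = √(51.4089·125.3464/114.7839) = 7.4926.

7.4926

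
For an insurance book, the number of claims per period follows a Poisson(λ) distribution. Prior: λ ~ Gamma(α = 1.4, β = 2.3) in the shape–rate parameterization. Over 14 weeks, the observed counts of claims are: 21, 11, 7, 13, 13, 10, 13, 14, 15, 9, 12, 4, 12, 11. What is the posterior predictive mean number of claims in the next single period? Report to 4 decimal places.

With a Gamma(shape α, rate β) prior, the Poisson likelihood is conjugate: the posterior is Gamma(α + ΣXᵢ, β + n).
Sum of counts S = 165 over n = 14 weeks.
Posterior: Gamma(α+S, β+n) = Gamma(1.4+165, 2.3+14) = Gamma(166.4, 16.3).
The predictive distribution for one future period is NegBinom with mean α/β = 10.2086.

10.2086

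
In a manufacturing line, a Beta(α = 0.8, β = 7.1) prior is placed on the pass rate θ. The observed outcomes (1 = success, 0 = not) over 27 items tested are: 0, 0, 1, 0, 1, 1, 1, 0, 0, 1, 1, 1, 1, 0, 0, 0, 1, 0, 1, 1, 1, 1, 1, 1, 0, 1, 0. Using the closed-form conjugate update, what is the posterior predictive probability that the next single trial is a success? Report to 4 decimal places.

The Beta prior is conjugate to a Binomial/Bernoulli likelihood; the update adds successes to α and failures to β.
Posterior: Beta(α+k, β+n−k) = Beta(0.8+16, 7.1+11) = Beta(16.8, 18.1).
For a single future Bernoulli trial, P(success | data) = α/(α+β) = 0.4814.

0.4814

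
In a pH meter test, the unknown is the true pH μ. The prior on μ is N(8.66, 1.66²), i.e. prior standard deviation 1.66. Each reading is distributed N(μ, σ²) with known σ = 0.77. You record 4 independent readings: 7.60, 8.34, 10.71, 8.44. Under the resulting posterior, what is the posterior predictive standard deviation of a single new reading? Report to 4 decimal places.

For Normal data with known variance σ², a Normal(μ₀, σ₀²) prior on μ is conjugate. Posterior precision = 1/σ₀² + n/σ²; posterior mean is the precision-weighted average of μ₀ and x̄.
σ₀² = 1.66² = 2.7556, σ² = 0.77² = 0.5929; σ² + n·σ₀² = 0.5929 + 4·2.7556 = 11.6153.
Posterior precision = 1/σ₀² + n/σ² = 1/2.7556 + 4/0.5929 = (σ² + n·σ₀²)/(σ₀²σ²) = 11.6153/(2.7556·0.5929); posterior variance σₙ² = σ₀²σ²/(σ² + n·σ₀²) = 2.7556·0.5929/11.6153 = 0.140659.
Predictive variance for one new observation = σₙ² + σ² = 2.7556·0.5929/11.6153 + 0.5929 = σ²·(σ₀² + 11.6153)/11.6153 = 0.5929·14.3709/11.6153 = 0.733559; SD = √(0.5929·14.3709/11.6153) = 0.8565.

0.8565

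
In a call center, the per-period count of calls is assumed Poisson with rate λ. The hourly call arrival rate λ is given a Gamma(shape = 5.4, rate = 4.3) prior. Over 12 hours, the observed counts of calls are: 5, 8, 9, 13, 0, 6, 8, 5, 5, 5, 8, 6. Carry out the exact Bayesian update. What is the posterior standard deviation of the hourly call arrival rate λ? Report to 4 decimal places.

With a Gamma(shape α, rate β) prior, the Poisson likelihood is conjugate: the posterior is Gamma(α + ΣXᵢ, β + n).
Sum of counts S = 78 over n = 12 hours.
Posterior: Gamma(α+S, β+n) = Gamma(5.4+78, 4.3+12) = Gamma(83.4, 16.3).
SD = √α/β = √83.4/16.3 = 0.5603.

0.5603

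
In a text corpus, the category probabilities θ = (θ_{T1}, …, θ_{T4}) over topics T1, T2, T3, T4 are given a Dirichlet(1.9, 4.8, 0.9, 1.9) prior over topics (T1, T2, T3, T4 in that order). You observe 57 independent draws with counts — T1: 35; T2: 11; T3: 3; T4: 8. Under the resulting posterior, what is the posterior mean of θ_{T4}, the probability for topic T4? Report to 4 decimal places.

0.1489

The Dirichlet prior is conjugate to the Multinomial likelihood: each posterior αⱼ = prior αⱼ + observed count nⱼ.
Posterior concentration: (36.9, 15.8, 3.9, 9.9), total = 66.5.
E[θ_{T4}|data] = α_{T4}/Σα = 9.9/66.5 = 0.1489.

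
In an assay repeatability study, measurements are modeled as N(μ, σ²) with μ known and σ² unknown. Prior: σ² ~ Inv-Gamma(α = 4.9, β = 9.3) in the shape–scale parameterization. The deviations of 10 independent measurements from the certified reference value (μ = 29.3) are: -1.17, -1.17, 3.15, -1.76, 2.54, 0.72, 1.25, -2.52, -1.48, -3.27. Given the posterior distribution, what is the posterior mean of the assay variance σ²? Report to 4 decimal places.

With known mean μ and an Inverse-Gamma(α, β) prior on σ², the Normal likelihood is conjugate: posterior is Inv-Gamma(α + n/2, β + Σ(xᵢ−μ)²/2).
Σ(xᵢ−μ)² = (-1.17)² + (-1.17)² + (3.15)² + (-1.76)² + (2.54)² + (0.72)² + (1.25)² + (-2.52)² + (-1.48)² + (-3.27)² = 43.5241.
Posterior: Inv-Gamma(4.9 + 10/2, 9.3 + 43.5241/2) = Inv-Gamma(9.90, 31.06205).
E[σ²|data] = β/(α−1) = 31.06205/8.90 = 3.4901.

3.4901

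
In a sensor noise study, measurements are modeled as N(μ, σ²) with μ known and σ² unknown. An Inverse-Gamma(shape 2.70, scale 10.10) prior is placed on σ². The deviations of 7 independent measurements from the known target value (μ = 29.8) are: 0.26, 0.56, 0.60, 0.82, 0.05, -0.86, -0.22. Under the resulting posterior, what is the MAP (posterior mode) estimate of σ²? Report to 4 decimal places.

1.5558

With known mean μ and an Inverse-Gamma(α, β) prior on σ², the Normal likelihood is conjugate: posterior is Inv-Gamma(α + n/2, β + Σ(xᵢ−μ)²/2).
Σ(xᵢ−μ)² = (0.26)² + (0.56)² + (0.60)² + (0.82)² + (0.05)² + (-0.86)² + (-0.22)² = 2.2041.
Posterior: Inv-Gamma(2.70 + 7/2, 10.10 + 2.2041/2) = Inv-Gamma(6.20, 11.20205).
Mode = β/(α+1) = 11.20205/7.20 = 1.5558.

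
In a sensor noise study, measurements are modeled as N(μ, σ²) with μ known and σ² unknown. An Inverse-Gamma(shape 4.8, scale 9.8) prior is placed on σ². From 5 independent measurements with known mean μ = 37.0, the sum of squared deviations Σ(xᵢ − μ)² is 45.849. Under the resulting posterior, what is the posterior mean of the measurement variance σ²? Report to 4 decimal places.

With known mean μ and an Inverse-Gamma(α, β) prior on σ², the Normal likelihood is conjugate: posterior is Inv-Gamma(α + n/2, β + Σ(xᵢ−μ)²/2).
Posterior: Inv-Gamma(4.8 + 5/2, 9.8 + 45.849/2) = Inv-Gamma(7.30, 32.7245).
E[σ²|data] = β/(α−1) = 32.7245/6.30 = 5.1944.

5.1944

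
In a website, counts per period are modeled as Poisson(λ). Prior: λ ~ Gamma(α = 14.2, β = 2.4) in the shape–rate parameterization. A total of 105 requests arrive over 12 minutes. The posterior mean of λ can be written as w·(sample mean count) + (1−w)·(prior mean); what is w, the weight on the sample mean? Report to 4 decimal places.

With a Gamma(shape α, rate β) prior, the Poisson likelihood is conjugate: the posterior is Gamma(α + ΣXᵢ, β + n).
Posterior mean = (α₀+S)/(β₀+n) = [n/(β₀+n)]·(S/n) + [β₀/(β₀+n)]·(α₀/β₀), so only n and β₀ enter the weight.
Weight on data w = n/(β₀+n) = 12/(2.4+12) = 12/14.4 = 0.8333.

0.8333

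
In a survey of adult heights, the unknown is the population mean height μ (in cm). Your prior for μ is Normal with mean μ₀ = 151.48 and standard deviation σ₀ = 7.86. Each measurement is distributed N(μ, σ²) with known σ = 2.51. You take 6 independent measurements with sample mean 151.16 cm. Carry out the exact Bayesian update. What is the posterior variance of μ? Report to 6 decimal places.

1.032469

For Normal data with known variance σ², a Normal(μ₀, σ₀²) prior on μ is conjugate. Posterior precision = 1/σ₀² + n/σ²; posterior mean is the precision-weighted average of μ₀ and x̄.
σ₀² = 7.86² = 61.7796, σ² = 2.51² = 6.3001; σ² + n·σ₀² = 6.3001 + 6·61.7796 = 376.9777.
Posterior precision = 1/σ₀² + n/σ² = 1/61.7796 + 6/6.3001 = (σ² + n·σ₀²)/(σ₀²σ²) = 376.9777/(61.7796·6.3001); posterior variance σₙ² = σ₀²σ²/(σ² + n·σ₀²) = 61.7796·6.3001/376.9777 = 1.032469.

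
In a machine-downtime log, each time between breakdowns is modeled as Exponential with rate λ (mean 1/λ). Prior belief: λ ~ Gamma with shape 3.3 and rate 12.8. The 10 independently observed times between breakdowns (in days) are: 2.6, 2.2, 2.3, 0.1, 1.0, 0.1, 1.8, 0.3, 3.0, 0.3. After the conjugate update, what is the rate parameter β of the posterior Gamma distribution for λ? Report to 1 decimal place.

With a Gamma(shape α, rate β) prior on the exponential rate λ, the posterior after n observations with total T = Σxᵢ is Gamma(α+n, β+T).
Sum of observations T = 13.7 days; n = 10.
Posterior: Gamma(3.3+10, 12.8+13.7) = Gamma(13.3, 26.5).
Posterior β = 26.5.

26.5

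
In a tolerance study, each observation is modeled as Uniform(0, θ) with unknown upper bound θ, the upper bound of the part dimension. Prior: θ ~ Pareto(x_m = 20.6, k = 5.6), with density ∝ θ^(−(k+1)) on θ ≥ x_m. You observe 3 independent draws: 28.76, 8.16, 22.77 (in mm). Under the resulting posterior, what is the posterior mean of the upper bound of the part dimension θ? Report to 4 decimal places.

A Pareto(scale x_m, shape k) prior on the upper bound θ of Uniform(0, θ) is conjugate: posterior is Pareto(max(x_m, max xᵢ), k + n).
Sample maximum = 28.76; prior scale x_m = 20.6 → posterior scale = max = 28.76.
Posterior shape = 5.6 + 3 = 8.6.
E[θ|data] = k·x_m/(k−1) = 8.6·28.76/7.6 = 32.5442.

32.5442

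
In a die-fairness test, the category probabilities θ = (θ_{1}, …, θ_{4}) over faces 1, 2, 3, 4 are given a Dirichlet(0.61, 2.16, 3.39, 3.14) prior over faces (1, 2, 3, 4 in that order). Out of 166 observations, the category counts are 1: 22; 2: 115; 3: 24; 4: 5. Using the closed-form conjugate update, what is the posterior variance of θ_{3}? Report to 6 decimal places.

0.000748

The Dirichlet prior is conjugate to the Multinomial likelihood: each posterior αⱼ = prior αⱼ + observed count nⱼ.
Posterior concentration: (22.61, 117.16, 27.39, 8.14), total = 175.30.
Var[θ_j] = α_j(Σα−α_j)/((Σα)²(Σα+1)) = 27.39·147.91/(175.30²·176.30) = 0.000748.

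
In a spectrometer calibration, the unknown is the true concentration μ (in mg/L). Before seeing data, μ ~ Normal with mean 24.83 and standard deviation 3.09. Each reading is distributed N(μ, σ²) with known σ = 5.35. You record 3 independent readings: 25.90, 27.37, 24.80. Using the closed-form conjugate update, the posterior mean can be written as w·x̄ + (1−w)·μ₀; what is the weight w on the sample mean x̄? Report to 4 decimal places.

For Normal data with known variance σ², a Normal(μ₀, σ₀²) prior on μ is conjugate. Posterior precision = 1/σ₀² + n/σ²; posterior mean is the precision-weighted average of μ₀ and x̄.
σ₀² = 3.09² = 9.5481, σ² = 5.35² = 28.6225. Prior precision 1/σ₀² = 1/9.5481; data precision n/σ² = 3/28.6225.
w = (n/σ²)/(1/σ₀² + n/σ²) = n·σ₀²/(σ² + n·σ₀²) = 3·9.5481/(28.6225 + 3·9.5481) = 28.6443/57.2668 = 0.5002.

0.5002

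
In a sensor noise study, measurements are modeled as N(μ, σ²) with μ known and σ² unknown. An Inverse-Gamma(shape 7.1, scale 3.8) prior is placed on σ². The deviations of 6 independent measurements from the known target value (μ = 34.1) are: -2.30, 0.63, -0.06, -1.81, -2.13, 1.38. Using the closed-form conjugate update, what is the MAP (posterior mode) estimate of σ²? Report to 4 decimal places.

1.0364

With known mean μ and an Inverse-Gamma(α, β) prior on σ², the Normal likelihood is conjugate: posterior is Inv-Gamma(α + n/2, β + Σ(xᵢ−μ)²/2).
Σ(xᵢ−μ)² = (-2.30)² + (0.63)² + (-0.06)² + (-1.81)² + (-2.13)² + (1.38)² = 15.4079.
Posterior: Inv-Gamma(7.1 + 6/2, 3.8 + 15.4079/2) = Inv-Gamma(10.10, 11.50395).
Mode = β/(α+1) = 11.50395/11.10 = 1.0364.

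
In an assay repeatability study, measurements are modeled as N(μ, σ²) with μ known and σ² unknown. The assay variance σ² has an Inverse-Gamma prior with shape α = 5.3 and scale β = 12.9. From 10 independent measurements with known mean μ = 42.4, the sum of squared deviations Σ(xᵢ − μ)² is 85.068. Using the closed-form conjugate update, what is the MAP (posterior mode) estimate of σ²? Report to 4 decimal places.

4.9057

With known mean μ and an Inverse-Gamma(α, β) prior on σ², the Normal likelihood is conjugate: posterior is Inv-Gamma(α + n/2, β + Σ(xᵢ−μ)²/2).
Posterior: Inv-Gamma(5.3 + 10/2, 12.9 + 85.068/2) = Inv-Gamma(10.30, 55.4340).
Mode = β/(α+1) = 55.4340/11.30 = 4.9057.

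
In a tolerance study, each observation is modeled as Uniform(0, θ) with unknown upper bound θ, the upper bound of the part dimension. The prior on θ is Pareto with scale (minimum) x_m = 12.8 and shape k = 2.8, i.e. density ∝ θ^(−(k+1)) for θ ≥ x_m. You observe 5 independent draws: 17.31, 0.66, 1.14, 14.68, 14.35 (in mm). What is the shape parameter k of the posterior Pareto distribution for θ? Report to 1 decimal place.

A Pareto(scale x_m, shape k) prior on the upper bound θ of Uniform(0, θ) is conjugate: posterior is Pareto(max(x_m, max xᵢ), k + n).
Sample maximum = 17.31; prior scale x_m = 12.8 → posterior scale = max = 17.31.
Posterior shape = 2.8 + 5 = 7.8.
Posterior shape k = 7.8.

7.8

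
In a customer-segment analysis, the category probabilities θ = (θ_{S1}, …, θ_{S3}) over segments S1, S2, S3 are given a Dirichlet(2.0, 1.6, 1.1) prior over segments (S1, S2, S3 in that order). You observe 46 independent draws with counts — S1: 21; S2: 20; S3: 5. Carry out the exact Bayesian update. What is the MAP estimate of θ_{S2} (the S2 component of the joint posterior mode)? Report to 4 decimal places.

0.4319

The Dirichlet prior is conjugate to the Multinomial likelihood: each posterior αⱼ = prior αⱼ + observed count nⱼ.
Posterior concentration: (23.0, 21.6, 6.1), total = 50.7.
Joint mode component: (α_{S2}−1)/(Σα−K) = 20.6/47.7 = 0.4319.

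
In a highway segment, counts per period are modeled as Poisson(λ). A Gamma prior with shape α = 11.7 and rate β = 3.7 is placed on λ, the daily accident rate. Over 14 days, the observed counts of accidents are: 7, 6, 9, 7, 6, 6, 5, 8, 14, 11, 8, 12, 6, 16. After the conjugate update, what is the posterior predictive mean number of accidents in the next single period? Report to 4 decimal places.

7.4972

With a Gamma(shape α, rate β) prior, the Poisson likelihood is conjugate: the posterior is Gamma(α + ΣXᵢ, β + n).
Sum of counts S = 121 over n = 14 days.
Posterior: Gamma(α+S, β+n) = Gamma(11.7+121, 3.7+14) = Gamma(132.7, 17.7).
The predictive distribution for one future period is NegBinom with mean α/β = 7.4972.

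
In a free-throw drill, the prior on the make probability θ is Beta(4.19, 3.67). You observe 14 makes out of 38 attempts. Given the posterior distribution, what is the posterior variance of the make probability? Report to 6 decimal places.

The Beta prior is conjugate to a Binomial/Bernoulli likelihood; the update adds successes to α and failures to β.
Posterior: Beta(α+k, β+n−k) = Beta(4.19+14, 3.67+24) = Beta(18.19, 27.67).
Var = αβ/((α+β)²(α+β+1)) = 18.19·27.67/(45.86²·46.86) = 0.005107.

0.005107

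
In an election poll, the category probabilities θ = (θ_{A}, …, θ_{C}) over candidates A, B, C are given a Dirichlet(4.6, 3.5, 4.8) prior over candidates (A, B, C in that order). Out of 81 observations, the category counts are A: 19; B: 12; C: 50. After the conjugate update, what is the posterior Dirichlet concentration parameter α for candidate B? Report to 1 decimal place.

15.5

The Dirichlet prior is conjugate to the Multinomial likelihood: each posterior αⱼ = prior αⱼ + observed count nⱼ.
Posterior concentration: (23.6, 15.5, 54.8), total = 93.9.
α_{B} = 3.5 + 12 = 15.5.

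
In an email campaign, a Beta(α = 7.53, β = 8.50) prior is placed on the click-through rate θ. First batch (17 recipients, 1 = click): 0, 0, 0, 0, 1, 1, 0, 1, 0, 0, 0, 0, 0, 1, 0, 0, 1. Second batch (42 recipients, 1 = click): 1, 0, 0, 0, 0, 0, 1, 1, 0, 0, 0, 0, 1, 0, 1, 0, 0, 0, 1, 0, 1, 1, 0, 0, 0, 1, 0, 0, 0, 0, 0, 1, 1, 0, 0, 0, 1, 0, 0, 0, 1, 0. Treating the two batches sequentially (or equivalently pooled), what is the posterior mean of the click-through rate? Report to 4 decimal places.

The Beta prior is conjugate to a Binomial/Bernoulli likelihood; the update adds successes to α and failures to β.
After batch 1: Beta(7.53+5, 8.50+12) = Beta(12.53, 20.50).
After batch 2: Beta(12.53+13, 20.50+29) = Beta(25.53, 49.50).
Posterior mean = α/(α+β) = 25.53/75.03 = 0.3403.

0.3403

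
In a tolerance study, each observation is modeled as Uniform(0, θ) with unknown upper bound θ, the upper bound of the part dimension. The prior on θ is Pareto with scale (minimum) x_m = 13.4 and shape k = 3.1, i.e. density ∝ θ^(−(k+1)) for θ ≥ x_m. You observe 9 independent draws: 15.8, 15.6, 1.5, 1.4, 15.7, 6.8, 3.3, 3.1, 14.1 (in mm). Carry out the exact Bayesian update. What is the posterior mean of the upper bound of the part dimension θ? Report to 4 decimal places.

A Pareto(scale x_m, shape k) prior on the upper bound θ of Uniform(0, θ) is conjugate: posterior is Pareto(max(x_m, max xᵢ), k + n).
Sample maximum = 15.8; prior scale x_m = 13.4 → posterior scale = max = 15.8.
Posterior shape = 3.1 + 9 = 12.1.
E[θ|data] = k·x_m/(k−1) = 12.1·15.8/11.1 = 17.2234.

17.2234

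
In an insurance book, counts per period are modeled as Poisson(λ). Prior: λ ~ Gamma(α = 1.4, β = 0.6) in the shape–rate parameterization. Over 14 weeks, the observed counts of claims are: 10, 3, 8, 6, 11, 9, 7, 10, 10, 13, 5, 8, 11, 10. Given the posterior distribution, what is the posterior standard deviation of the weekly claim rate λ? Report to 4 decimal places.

With a Gamma(shape α, rate β) prior, the Poisson likelihood is conjugate: the posterior is Gamma(α + ΣXᵢ, β + n).
Sum of counts S = 121 over n = 14 weeks.
Posterior: Gamma(α+S, β+n) = Gamma(1.4+121, 0.6+14) = Gamma(122.4, 14.6).
SD = √α/β = √122.4/14.6 = 0.7578.

0.7578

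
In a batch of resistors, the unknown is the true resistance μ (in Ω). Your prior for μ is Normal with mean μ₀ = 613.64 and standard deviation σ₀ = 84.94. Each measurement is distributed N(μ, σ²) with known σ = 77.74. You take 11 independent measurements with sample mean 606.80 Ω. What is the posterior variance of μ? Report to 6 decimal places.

510.532552

For Normal data with known variance σ², a Normal(μ₀, σ₀²) prior on μ is conjugate. Posterior precision = 1/σ₀² + n/σ²; posterior mean is the precision-weighted average of μ₀ and x̄.
σ₀² = 84.94² = 7214.8036, σ² = 77.74² = 6043.5076; σ² + n·σ₀² = 6043.5076 + 11·7214.8036 = 85406.3472.
Posterior precision = 1/σ₀² + n/σ² = 1/7214.8036 + 11/6043.5076 = (σ² + n·σ₀²)/(σ₀²σ²) = 85406.3472/(7214.8036·6043.5076); posterior variance σₙ² = σ₀²σ²/(σ² + n·σ₀²) = 7214.8036·6043.5076/85406.3472 = 510.532552.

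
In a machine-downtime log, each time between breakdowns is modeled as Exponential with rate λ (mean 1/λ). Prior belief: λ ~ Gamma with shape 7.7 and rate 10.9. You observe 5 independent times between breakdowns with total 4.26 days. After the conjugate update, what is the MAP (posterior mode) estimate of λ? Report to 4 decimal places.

With a Gamma(shape α, rate β) prior on the exponential rate λ, the posterior after n observations with total T = Σxᵢ is Gamma(α+n, β+T).
Posterior: Gamma(7.7+5, 10.9+4.26) = Gamma(12.7, 15.16).
Mode = (α−1)/β = 0.7718.

0.7718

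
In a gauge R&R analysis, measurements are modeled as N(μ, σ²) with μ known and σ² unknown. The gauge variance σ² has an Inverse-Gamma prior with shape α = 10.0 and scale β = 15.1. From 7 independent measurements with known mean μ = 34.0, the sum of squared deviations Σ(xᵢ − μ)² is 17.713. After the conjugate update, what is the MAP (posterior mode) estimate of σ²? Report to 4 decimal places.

1.6522

With known mean μ and an Inverse-Gamma(α, β) prior on σ², the Normal likelihood is conjugate: posterior is Inv-Gamma(α + n/2, β + Σ(xᵢ−μ)²/2).
Posterior: Inv-Gamma(10.0 + 7/2, 15.1 + 17.713/2) = Inv-Gamma(13.50, 23.9565).
Mode = β/(α+1) = 23.9565/14.50 = 1.6522.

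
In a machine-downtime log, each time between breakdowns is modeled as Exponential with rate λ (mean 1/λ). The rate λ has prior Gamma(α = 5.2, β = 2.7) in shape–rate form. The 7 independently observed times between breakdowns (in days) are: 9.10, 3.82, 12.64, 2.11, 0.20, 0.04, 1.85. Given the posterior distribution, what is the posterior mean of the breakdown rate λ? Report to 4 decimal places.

With a Gamma(shape α, rate β) prior on the exponential rate λ, the posterior after n observations with total T = Σxᵢ is Gamma(α+n, β+T).
Sum of observations T = 29.76 days; n = 7.
Posterior: Gamma(5.2+7, 2.7+29.76) = Gamma(12.2, 32.46).
Posterior mean of λ = α/β = 12.2/32.46 = 0.3758.

0.3758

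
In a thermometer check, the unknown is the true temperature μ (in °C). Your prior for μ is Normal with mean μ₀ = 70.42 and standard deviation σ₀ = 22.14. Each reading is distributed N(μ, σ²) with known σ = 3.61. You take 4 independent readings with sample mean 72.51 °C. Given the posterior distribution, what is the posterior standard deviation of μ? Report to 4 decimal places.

1.7990

For Normal data with known variance σ², a Normal(μ₀, σ₀²) prior on μ is conjugate. Posterior precision = 1/σ₀² + n/σ²; posterior mean is the precision-weighted average of μ₀ and x̄.
σ₀² = 22.14² = 490.1796, σ² = 3.61² = 13.0321; σ² + n·σ₀² = 13.0321 + 4·490.1796 = 1973.7505.
Posterior precision = 1/σ₀² + n/σ² = 1/490.1796 + 4/13.0321 = (σ² + n·σ₀²)/(σ₀²σ²) = 1973.7505/(490.1796·13.0321); posterior variance σₙ² = σ₀²σ²/(σ² + n·σ₀²) = 490.1796·13.0321/1973.7505 = 3.236513.
Posterior SD = √σₙ² = √(490.1796·13.0321/1973.7505) = 1.7990.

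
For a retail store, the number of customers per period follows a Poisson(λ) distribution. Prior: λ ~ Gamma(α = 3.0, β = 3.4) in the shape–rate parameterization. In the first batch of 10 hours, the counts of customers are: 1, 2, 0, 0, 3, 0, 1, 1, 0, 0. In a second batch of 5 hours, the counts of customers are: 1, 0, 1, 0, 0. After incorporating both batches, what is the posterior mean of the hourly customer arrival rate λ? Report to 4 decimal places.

0.7065

With a Gamma(shape α, rate β) prior, the Poisson likelihood is conjugate: the posterior is Gamma(α + ΣXᵢ, β + n).
Batch 1: sum of counts S = 8 over n = 10 hours.
After batch 1: Gamma(α+S, β+n) = Gamma(3.0+8, 3.4+10) = Gamma(11.0, 13.4).
Batch 2: sum of counts S = 2 over n = 5 hours.
After batch 2: Gamma(α+S, β+n) = Gamma(11.0+2, 13.4+5) = Gamma(13.0, 18.4).
Posterior mean = α/β = 13.0/18.4 = 0.7065.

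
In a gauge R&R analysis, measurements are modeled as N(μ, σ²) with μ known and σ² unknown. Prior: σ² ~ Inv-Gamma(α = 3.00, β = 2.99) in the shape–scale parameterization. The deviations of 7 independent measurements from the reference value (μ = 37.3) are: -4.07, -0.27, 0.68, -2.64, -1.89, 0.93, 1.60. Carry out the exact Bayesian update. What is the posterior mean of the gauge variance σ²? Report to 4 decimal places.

3.3679

With known mean μ and an Inverse-Gamma(α, β) prior on σ², the Normal likelihood is conjugate: posterior is Inv-Gamma(α + n/2, β + Σ(xᵢ−μ)²/2).
Σ(xᵢ−μ)² = (-4.07)² + (-0.27)² + (0.68)² + (-2.64)² + (-1.89)² + (0.93)² + (1.60)² = 31.0668.
Posterior: Inv-Gamma(3.00 + 7/2, 2.99 + 31.0668/2) = Inv-Gamma(6.50, 18.52340).
E[σ²|data] = β/(α−1) = 18.52340/5.50 = 3.3679.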